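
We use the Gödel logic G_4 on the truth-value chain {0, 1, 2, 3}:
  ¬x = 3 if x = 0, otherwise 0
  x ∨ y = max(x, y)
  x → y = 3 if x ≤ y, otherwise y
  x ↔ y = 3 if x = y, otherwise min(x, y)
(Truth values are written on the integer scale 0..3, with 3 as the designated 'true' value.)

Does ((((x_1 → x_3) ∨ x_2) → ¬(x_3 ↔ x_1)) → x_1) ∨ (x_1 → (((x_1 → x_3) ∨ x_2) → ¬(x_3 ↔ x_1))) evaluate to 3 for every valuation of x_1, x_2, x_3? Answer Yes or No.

At x_1 = 1, x_2 = 2, x_3 = 1, for instance:
x_1 → x_3 = 1 → 1 = 3
(x_1 → x_3) ∨ x_2 = 3 ∨ 2 = 3
x_3 ↔ x_1 = 1 ↔ 1 = 3
¬(x_3 ↔ x_1) = ¬3 = 0
((x_1 → x_3) ∨ x_2) → ¬(x_3 ↔ x_1) = 3 → 0 = 0
(((x_1 → x_3) ∨ x_2) → ¬(x_3 ↔ x_1)) → x_1 = 0 → 1 = 3
x_1 → (((x_1 → x_3) ∨ x_2) → ¬(x_3 ↔ x_1)) = 1 → 0 = 0
((((x_1 → x_3) ∨ x_2) → ¬(x_3 ↔ x_1)) → x_1) ∨ (x_1 → (((x_1 → x_3) ∨ x_2) → ¬(x_3 ↔ x_1))) = 3 ∨ 0 = 3
and checking the remaining 63 assignments likewise gives ≥ 3 in every case.

Yes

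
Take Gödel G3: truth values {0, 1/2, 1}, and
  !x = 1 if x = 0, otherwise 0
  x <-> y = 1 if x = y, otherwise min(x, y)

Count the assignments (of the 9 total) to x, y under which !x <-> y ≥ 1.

x = 0, y = 0 ↦ 0  <
x = 0, y = 1/2 ↦ 1/2  <
x = 0, y = 1 ↦ 1  ≥
x = 1/2, y = 0 ↦ 1  ≥
x = 1/2, y = 1/2 ↦ 0  <
x = 1/2, y = 1 ↦ 0  <
x = 1, y = 0 ↦ 1  ≥
x = 1, y = 1/2 ↦ 0  <
x = 1, y = 1 ↦ 0  <
So 3 of the 9 assignments meet the threshold.

3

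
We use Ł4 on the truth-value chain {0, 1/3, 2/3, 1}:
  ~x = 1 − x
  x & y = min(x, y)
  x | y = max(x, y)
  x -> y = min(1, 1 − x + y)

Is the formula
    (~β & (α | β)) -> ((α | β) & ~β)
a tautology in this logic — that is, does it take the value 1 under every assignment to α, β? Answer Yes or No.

Yes

α = 0, β = 0 ↦ 1
α = 0, β = 1/3 ↦ 1
α = 0, β = 2/3 ↦ 1
α = 0, β = 1 ↦ 1
α = 1/3, β = 0 ↦ 1
α = 1/3, β = 1/3 ↦ 1
α = 1/3, β = 2/3 ↦ 1
α = 1/3, β = 1 ↦ 1
α = 2/3, β = 0 ↦ 1
α = 2/3, β = 1/3 ↦ 1
α = 2/3, β = 2/3 ↦ 1
α = 2/3, β = 1 ↦ 1
α = 1, β = 0 ↦ 1
α = 1, β = 1/3 ↦ 1
α = 1, β = 2/3 ↦ 1
α = 1, β = 1 ↦ 1
Every assignment gives a value ≥ 1.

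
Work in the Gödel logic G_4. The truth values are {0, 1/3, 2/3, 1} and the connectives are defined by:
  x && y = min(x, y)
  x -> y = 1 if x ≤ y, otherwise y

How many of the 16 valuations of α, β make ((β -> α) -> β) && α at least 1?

α = 0, β = 0 ↦ 0  <
α = 0, β = 1/3 ↦ 0  <
α = 0, β = 2/3 ↦ 0  <
α = 0, β = 1 ↦ 0  <
α = 1/3, β = 0 ↦ 0  <
α = 1/3, β = 1/3 ↦ 1/3  <
α = 1/3, β = 2/3 ↦ 1/3  <
α = 1/3, β = 1 ↦ 1/3  <
α = 2/3, β = 0 ↦ 0  <
α = 2/3, β = 1/3 ↦ 1/3  <
α = 2/3, β = 2/3 ↦ 2/3  <
α = 2/3, β = 1 ↦ 2/3  <
α = 1, β = 0 ↦ 0  <
α = 1, β = 1/3 ↦ 1/3  <
α = 1, β = 2/3 ↦ 2/3  <
α = 1, β = 1 ↦ 1  ≥
So 1 of the 16 assignments meets the threshold.

1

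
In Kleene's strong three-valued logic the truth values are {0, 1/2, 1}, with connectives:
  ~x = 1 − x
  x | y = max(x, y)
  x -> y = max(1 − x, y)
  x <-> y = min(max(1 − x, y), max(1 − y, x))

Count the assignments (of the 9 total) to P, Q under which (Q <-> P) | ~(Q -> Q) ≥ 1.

2

P = 0, Q = 0 ↦ 1  ≥
P = 0, Q = 1/2 ↦ 1/2  <
P = 0, Q = 1 ↦ 0  <
P = 1/2, Q = 0 ↦ 1/2  <
P = 1/2, Q = 1/2 ↦ 1/2  <
P = 1/2, Q = 1 ↦ 1/2  <
P = 1, Q = 0 ↦ 0  <
P = 1, Q = 1/2 ↦ 1/2  <
P = 1, Q = 1 ↦ 1  ≥
So 2 of the 9 assignments meet the threshold.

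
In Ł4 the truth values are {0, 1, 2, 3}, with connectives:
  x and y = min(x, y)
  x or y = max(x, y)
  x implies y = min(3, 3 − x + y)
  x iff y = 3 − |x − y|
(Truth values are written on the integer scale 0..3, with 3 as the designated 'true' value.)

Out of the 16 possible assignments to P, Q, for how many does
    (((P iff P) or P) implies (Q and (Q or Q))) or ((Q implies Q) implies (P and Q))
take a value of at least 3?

P = 0, Q = 0 ↦ 0  <
P = 0, Q = 1 ↦ 1  <
P = 0, Q = 2 ↦ 2  <
P = 0, Q = 3 ↦ 3  ≥
P = 1, Q = 0 ↦ 0  <
P = 1, Q = 1 ↦ 1  <
P = 1, Q = 2 ↦ 2  <
P = 1, Q = 3 ↦ 3  ≥
P = 2, Q = 0 ↦ 0  <
P = 2, Q = 1 ↦ 1  <
P = 2, Q = 2 ↦ 2  <
P = 2, Q = 3 ↦ 3  ≥
P = 3, Q = 0 ↦ 0  <
P = 3, Q = 1 ↦ 1  <
P = 3, Q = 2 ↦ 2  <
P = 3, Q = 3 ↦ 3  ≥
So 4 of the 16 assignments meet the threshold.

4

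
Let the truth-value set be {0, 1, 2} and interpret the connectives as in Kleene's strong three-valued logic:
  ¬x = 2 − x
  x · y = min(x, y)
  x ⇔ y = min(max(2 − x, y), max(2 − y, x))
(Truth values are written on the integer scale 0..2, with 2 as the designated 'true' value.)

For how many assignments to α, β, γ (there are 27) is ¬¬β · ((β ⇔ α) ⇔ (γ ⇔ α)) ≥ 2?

2

value 2: 2 assignments (counts)
value 1: 14 assignments
value 0: 11 assignments
So 2 of the 27 assignments meet the threshold.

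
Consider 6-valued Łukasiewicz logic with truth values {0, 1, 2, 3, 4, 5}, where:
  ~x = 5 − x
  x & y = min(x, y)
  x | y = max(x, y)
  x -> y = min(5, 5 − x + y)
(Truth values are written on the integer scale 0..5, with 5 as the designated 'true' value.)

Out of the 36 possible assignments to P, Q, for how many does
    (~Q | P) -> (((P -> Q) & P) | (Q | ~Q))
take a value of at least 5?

value 5: 31 assignments (counts)
value 4: 3 assignments
value 3: 2 assignments
So 31 of the 36 assignments meet the threshold.

31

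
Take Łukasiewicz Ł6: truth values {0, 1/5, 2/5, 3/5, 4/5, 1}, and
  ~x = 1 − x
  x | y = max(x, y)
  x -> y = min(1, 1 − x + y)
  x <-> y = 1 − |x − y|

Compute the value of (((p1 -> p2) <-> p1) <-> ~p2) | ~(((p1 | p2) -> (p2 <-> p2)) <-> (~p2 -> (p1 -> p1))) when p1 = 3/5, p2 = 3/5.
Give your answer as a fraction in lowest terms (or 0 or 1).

4/5

p1 -> p2 = 3/5 -> 3/5 = 1
(p1 -> p2) <-> p1 = 1 <-> 3/5 = 3/5
~p2 = ~3/5 = 2/5
((p1 -> p2) <-> p1) <-> ~p2 = 3/5 <-> 2/5 = 4/5
p1 | p2 = 3/5 | 3/5 = 3/5
p2 <-> p2 = 3/5 <-> 3/5 = 1
(p1 | p2) -> (p2 <-> p2) = 3/5 -> 1 = 1
~p2 = ~3/5 = 2/5
p1 -> p1 = 3/5 -> 3/5 = 1
~p2 -> (p1 -> p1) = 2/5 -> 1 = 1
((p1 | p2) -> (p2 <-> p2)) <-> (~p2 -> (p1 -> p1)) = 1 <-> 1 = 1
~(((p1 | p2) -> (p2 <-> p2)) <-> (~p2 -> (p1 -> p1))) = ~1 = 0
(((p1 -> p2) <-> p1) <-> ~p2) | ~(((p1 | p2) -> (p2 <-> p2)) <-> (~p2 -> (p1 -> p1))) = 4/5 | 0 = 4/5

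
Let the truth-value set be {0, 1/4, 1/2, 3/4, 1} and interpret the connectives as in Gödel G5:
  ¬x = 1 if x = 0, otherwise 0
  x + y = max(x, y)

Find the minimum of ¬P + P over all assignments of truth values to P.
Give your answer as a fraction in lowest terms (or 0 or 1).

1/4

Take P = 1/4:
¬P = ¬1/4 = 0
¬P + P = 0 + 1/4 = 1/4
No assignment yields a value below 1/4, so this is the minimum.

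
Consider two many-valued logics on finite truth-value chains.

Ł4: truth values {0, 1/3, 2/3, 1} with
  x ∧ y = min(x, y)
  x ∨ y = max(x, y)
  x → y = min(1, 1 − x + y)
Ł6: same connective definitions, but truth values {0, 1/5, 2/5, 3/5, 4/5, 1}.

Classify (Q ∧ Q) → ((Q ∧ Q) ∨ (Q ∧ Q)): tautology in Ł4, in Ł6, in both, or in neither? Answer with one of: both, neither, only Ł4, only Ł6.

In Ł4: every assignment gives 1 — tautology.
In Ł6: every assignment gives 1 — tautology.

both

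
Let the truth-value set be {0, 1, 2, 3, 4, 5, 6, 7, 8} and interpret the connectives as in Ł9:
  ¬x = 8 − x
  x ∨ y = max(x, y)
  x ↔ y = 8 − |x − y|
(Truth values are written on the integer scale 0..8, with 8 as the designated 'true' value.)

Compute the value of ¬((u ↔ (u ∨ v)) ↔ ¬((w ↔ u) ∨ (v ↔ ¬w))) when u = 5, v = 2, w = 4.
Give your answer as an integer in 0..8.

7

u ∨ v = 5 ∨ 2 = 5
u ↔ (u ∨ v) = 5 ↔ 5 = 8
w ↔ u = 4 ↔ 5 = 7
¬w = ¬4 = 4
v ↔ ¬w = 2 ↔ 4 = 6
(w ↔ u) ∨ (v ↔ ¬w) = 7 ∨ 6 = 7
¬((w ↔ u) ∨ (v ↔ ¬w)) = ¬7 = 1
(u ↔ (u ∨ v)) ↔ ¬((w ↔ u) ∨ (v ↔ ¬w)) = 8 ↔ 1 = 1
¬((u ↔ (u ∨ v)) ↔ ¬((w ↔ u) ∨ (v ↔ ¬w))) = ¬1 = 7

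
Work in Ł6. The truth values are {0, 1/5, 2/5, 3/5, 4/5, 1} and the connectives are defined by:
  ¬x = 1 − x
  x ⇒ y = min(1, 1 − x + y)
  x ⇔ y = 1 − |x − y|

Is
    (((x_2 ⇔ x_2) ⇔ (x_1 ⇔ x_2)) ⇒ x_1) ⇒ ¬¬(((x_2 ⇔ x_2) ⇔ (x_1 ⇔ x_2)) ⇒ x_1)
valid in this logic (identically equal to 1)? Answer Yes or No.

At x_1 = 1, x_2 = 4/5, for instance:
x_2 ⇔ x_2 = 4/5 ⇔ 4/5 = 1
x_1 ⇔ x_2 = 1 ⇔ 4/5 = 4/5
(x_2 ⇔ x_2) ⇔ (x_1 ⇔ x_2) = 1 ⇔ 4/5 = 4/5
((x_2 ⇔ x_2) ⇔ (x_1 ⇔ x_2)) ⇒ x_1 = 4/5 ⇒ 1 = 1
¬(((x_2 ⇔ x_2) ⇔ (x_1 ⇔ x_2)) ⇒ x_1) = ¬1 = 0
¬¬(((x_2 ⇔ x_2) ⇔ (x_1 ⇔ x_2)) ⇒ x_1) = ¬0 = 1
(((x_2 ⇔ x_2) ⇔ (x_1 ⇔ x_2)) ⇒ x_1) ⇒ ¬¬(((x_2 ⇔ x_2) ⇔ (x_1 ⇔ x_2)) ⇒ x_1) = 1 ⇒ 1 = 1
and checking the remaining 35 assignments likewise gives ≥ 1 in every case.

Yes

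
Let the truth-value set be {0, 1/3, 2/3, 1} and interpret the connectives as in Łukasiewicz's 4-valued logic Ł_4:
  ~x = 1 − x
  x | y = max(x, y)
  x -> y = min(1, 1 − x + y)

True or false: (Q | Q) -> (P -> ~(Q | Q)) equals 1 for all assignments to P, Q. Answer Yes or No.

No

Counterexample: take P = 1/3, Q = 1.
Q | Q = 1 | 1 = 1
Q | Q = 1 | 1 = 1
~(Q | Q) = ~1 = 0
P -> ~(Q | Q) = 1/3 -> 0 = 2/3
(Q | Q) -> (P -> ~(Q | Q)) = 1 -> 2/3 = 2/3
This gives 2/3 ≠ 1.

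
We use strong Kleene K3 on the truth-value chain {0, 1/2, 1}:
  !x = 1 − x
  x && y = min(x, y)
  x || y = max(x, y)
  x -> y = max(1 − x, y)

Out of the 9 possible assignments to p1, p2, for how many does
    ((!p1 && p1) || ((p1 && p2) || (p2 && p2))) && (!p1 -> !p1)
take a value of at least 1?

p1 = 0, p2 = 0 ↦ 0  <
p1 = 0, p2 = 1/2 ↦ 1/2  <
p1 = 0, p2 = 1 ↦ 1  ≥
p1 = 1/2, p2 = 0 ↦ 1/2  <
p1 = 1/2, p2 = 1/2 ↦ 1/2  <
p1 = 1/2, p2 = 1 ↦ 1/2  <
p1 = 1, p2 = 0 ↦ 0  <
p1 = 1, p2 = 1/2 ↦ 1/2  <
p1 = 1, p2 = 1 ↦ 1  ≥
So 2 of the 9 assignments meet the threshold.

2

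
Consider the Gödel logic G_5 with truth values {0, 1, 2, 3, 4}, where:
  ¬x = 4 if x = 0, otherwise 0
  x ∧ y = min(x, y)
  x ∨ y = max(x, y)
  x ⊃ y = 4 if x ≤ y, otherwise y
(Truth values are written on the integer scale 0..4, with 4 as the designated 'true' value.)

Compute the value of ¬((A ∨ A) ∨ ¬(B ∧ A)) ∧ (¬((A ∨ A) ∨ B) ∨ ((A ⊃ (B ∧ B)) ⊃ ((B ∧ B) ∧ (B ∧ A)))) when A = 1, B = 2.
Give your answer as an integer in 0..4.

0

A ∨ A = 1 ∨ 1 = 1
B ∧ A = 2 ∧ 1 = 1
¬(B ∧ A) = ¬1 = 0
(A ∨ A) ∨ ¬(B ∧ A) = 1 ∨ 0 = 1
¬((A ∨ A) ∨ ¬(B ∧ A)) = ¬1 = 0
A ∨ A = 1 ∨ 1 = 1
(A ∨ A) ∨ B = 1 ∨ 2 = 2
¬((A ∨ A) ∨ B) = ¬2 = 0
B ∧ B = 2 ∧ 2 = 2
A ⊃ (B ∧ B) = 1 ⊃ 2 = 4
B ∧ B = 2 ∧ 2 = 2
B ∧ A = 2 ∧ 1 = 1
(B ∧ B) ∧ (B ∧ A) = 2 ∧ 1 = 1
(A ⊃ (B ∧ B)) ⊃ ((B ∧ B) ∧ (B ∧ A)) = 4 ⊃ 1 = 1
¬((A ∨ A) ∨ B) ∨ ((A ⊃ (B ∧ B)) ⊃ ((B ∧ B) ∧ (B ∧ A))) = 0 ∨ 1 = 1
¬((A ∨ A) ∨ ¬(B ∧ A)) ∧ (¬((A ∨ A) ∨ B) ∨ ((A ⊃ (B ∧ B)) ⊃ ((B ∧ B) ∧ (B ∧ A)))) = 0 ∧ 1 = 0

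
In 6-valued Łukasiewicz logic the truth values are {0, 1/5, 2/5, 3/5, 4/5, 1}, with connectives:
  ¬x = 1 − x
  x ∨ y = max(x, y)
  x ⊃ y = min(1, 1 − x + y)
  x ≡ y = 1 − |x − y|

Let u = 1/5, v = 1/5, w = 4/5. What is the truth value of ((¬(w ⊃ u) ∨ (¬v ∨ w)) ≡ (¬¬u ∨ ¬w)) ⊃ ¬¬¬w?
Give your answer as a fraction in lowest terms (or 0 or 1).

w ⊃ u = 4/5 ⊃ 1/5 = 2/5
¬(w ⊃ u) = ¬2/5 = 3/5
¬v = ¬1/5 = 4/5
¬v ∨ w = 4/5 ∨ 4/5 = 4/5
¬(w ⊃ u) ∨ (¬v ∨ w) = 3/5 ∨ 4/5 = 4/5
¬u = ¬1/5 = 4/5
¬¬u = ¬4/5 = 1/5
¬w = ¬4/5 = 1/5
¬¬u ∨ ¬w = 1/5 ∨ 1/5 = 1/5
(¬(w ⊃ u) ∨ (¬v ∨ w)) ≡ (¬¬u ∨ ¬w) = 4/5 ≡ 1/5 = 2/5
¬w = ¬4/5 = 1/5
¬¬w = ¬1/5 = 4/5
¬¬¬w = ¬4/5 = 1/5
((¬(w ⊃ u) ∨ (¬v ∨ w)) ≡ (¬¬u ∨ ¬w)) ⊃ ¬¬¬w = 2/5 ⊃ 1/5 = 4/5

4/5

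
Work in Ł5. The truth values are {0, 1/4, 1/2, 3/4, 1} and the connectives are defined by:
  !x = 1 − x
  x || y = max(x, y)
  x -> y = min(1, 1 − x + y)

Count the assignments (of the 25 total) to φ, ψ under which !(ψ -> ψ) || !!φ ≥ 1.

value 1: 5 assignments (counts)
value 3/4: 5 assignments
value 1/2: 5 assignments
value 1/4: 5 assignments
value 0: 5 assignments
So 5 of the 25 assignments meet the threshold.

5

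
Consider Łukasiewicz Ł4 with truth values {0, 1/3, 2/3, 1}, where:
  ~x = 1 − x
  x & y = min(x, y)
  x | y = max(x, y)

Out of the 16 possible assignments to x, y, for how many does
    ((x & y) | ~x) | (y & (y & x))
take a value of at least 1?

x = 0, y = 0 ↦ 1  ≥
x = 0, y = 1/3 ↦ 1  ≥
x = 0, y = 2/3 ↦ 1  ≥
x = 0, y = 1 ↦ 1  ≥
x = 1/3, y = 0 ↦ 2/3  <
x = 1/3, y = 1/3 ↦ 2/3  <
x = 1/3, y = 2/3 ↦ 2/3  <
x = 1/3, y = 1 ↦ 2/3  <
x = 2/3, y = 0 ↦ 1/3  <
x = 2/3, y = 1/3 ↦ 1/3  <
x = 2/3, y = 2/3 ↦ 2/3  <
x = 2/3, y = 1 ↦ 2/3  <
x = 1, y = 0 ↦ 0  <
x = 1, y = 1/3 ↦ 1/3  <
x = 1, y = 2/3 ↦ 2/3  <
x = 1, y = 1 ↦ 1  ≥
So 5 of the 16 assignments meet the threshold.

5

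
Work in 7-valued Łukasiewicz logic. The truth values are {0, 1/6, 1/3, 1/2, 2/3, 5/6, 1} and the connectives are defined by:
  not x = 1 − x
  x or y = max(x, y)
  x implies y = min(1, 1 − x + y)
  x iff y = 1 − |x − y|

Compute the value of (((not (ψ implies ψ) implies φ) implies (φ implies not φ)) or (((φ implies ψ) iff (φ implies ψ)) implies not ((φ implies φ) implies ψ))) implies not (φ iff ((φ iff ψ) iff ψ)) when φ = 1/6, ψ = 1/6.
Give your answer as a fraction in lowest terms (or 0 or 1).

ψ implies ψ = 1/6 implies 1/6 = 1
not (ψ implies ψ) = not 1 = 0
not (ψ implies ψ) implies φ = 0 implies 1/6 = 1
not φ = not 1/6 = 5/6
φ implies not φ = 1/6 implies 5/6 = 1
(not (ψ implies ψ) implies φ) implies (φ implies not φ) = 1 implies 1 = 1
φ implies ψ = 1/6 implies 1/6 = 1
φ implies ψ = 1/6 implies 1/6 = 1
(φ implies ψ) iff (φ implies ψ) = 1 iff 1 = 1
φ implies φ = 1/6 implies 1/6 = 1
(φ implies φ) implies ψ = 1 implies 1/6 = 1/6
not ((φ implies φ) implies ψ) = not 1/6 = 5/6
((φ implies ψ) iff (φ implies ψ)) implies not ((φ implies φ) implies ψ) = 1 implies 5/6 = 5/6
((not (ψ implies ψ) implies φ) implies (φ implies not φ)) or (((φ implies ψ) iff (φ implies ψ)) implies not ((φ implies φ) implies ψ)) = 1 or 5/6 = 1
φ iff ψ = 1/6 iff 1/6 = 1
(φ iff ψ) iff ψ = 1 iff 1/6 = 1/6
φ iff ((φ iff ψ) iff ψ) = 1/6 iff 1/6 = 1
not (φ iff ((φ iff ψ) iff ψ)) = not 1 = 0
(((not (ψ implies ψ) implies φ) implies (φ implies not φ)) or (((φ implies ψ) iff (φ implies ψ)) implies not ((φ implies φ) implies ψ))) implies not (φ iff ((φ iff ψ) iff ψ)) = 1 implies 0 = 0

0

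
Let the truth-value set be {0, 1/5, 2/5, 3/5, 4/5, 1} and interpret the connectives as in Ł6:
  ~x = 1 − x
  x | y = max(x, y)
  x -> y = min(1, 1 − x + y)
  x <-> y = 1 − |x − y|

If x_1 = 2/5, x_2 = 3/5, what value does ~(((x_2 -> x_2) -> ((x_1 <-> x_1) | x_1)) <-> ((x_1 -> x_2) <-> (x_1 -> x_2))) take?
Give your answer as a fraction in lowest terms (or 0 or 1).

x_2 -> x_2 = 3/5 -> 3/5 = 1
x_1 <-> x_1 = 2/5 <-> 2/5 = 1
(x_1 <-> x_1) | x_1 = 1 | 2/5 = 1
(x_2 -> x_2) -> ((x_1 <-> x_1) | x_1) = 1 -> 1 = 1
x_1 -> x_2 = 2/5 -> 3/5 = 1
x_1 -> x_2 = 2/5 -> 3/5 = 1
(x_1 -> x_2) <-> (x_1 -> x_2) = 1 <-> 1 = 1
((x_2 -> x_2) -> ((x_1 <-> x_1) | x_1)) <-> ((x_1 -> x_2) <-> (x_1 -> x_2)) = 1 <-> 1 = 1
~(((x_2 -> x_2) -> ((x_1 <-> x_1) | x_1)) <-> ((x_1 -> x_2) <-> (x_1 -> x_2))) = ~1 = 0

0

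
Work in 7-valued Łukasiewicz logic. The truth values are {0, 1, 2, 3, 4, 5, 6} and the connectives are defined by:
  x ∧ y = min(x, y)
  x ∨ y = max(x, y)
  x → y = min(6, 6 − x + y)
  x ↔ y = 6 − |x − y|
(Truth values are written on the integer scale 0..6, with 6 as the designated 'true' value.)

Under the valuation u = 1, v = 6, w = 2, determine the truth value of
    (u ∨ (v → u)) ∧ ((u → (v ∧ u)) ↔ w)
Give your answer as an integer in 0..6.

1

v → u = 6 → 1 = 1
u ∨ (v → u) = 1 ∨ 1 = 1
v ∧ u = 6 ∧ 1 = 1
u → (v ∧ u) = 1 → 1 = 6
(u → (v ∧ u)) ↔ w = 6 ↔ 2 = 2
(u ∨ (v → u)) ∧ ((u → (v ∧ u)) ↔ w) = 1 ∧ 2 = 1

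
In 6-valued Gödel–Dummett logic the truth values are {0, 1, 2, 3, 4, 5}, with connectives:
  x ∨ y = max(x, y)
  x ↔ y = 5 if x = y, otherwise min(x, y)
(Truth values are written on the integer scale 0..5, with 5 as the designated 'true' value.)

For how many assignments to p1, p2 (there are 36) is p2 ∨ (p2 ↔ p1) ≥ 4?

16

value 5: 11 assignments (counts)
value 4: 5 assignments (counts)
value 3: 5 assignments
value 2: 5 assignments
value 1: 5 assignments
value 0: 5 assignments
So 16 of the 36 assignments meet the threshold.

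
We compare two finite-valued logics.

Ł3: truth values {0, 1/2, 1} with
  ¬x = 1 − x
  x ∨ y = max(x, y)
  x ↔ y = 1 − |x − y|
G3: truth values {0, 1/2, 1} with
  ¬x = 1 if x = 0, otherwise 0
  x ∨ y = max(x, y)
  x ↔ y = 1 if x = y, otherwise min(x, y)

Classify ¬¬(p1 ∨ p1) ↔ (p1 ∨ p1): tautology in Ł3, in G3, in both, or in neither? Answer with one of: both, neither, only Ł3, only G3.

only Ł3

In Ł3: every assignment gives 1 — tautology.
In G3: at p1 = 1/2 the value is 1/2 — not a tautology.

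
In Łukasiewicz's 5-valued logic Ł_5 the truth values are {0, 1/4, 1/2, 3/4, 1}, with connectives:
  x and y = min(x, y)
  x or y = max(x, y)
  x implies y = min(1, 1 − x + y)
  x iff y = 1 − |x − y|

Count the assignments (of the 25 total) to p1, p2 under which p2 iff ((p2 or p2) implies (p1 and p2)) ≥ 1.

value 1: 3 assignments (counts)
value 3/4: 5 assignments
value 1/2: 6 assignments
value 1/4: 5 assignments
value 0: 6 assignments
So 3 of the 25 assignments meet the threshold.

3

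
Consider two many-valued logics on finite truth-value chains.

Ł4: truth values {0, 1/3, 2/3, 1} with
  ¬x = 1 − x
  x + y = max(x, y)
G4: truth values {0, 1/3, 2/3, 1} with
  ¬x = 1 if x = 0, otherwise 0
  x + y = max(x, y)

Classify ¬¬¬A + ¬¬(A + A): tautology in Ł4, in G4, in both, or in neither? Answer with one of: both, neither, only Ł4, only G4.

only G4

In Ł4: at A = 1/3 the value is 2/3 — not a tautology.
In G4: every assignment gives 1 — tautology.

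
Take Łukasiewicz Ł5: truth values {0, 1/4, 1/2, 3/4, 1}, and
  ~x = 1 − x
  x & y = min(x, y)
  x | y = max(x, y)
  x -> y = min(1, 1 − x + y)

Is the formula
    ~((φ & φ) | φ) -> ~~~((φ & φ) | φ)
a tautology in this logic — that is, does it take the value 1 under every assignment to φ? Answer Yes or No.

Yes

φ = 0 ↦ 1
φ = 1/4 ↦ 1
φ = 1/2 ↦ 1
φ = 3/4 ↦ 1
φ = 1 ↦ 1
Every assignment gives a value ≥ 1.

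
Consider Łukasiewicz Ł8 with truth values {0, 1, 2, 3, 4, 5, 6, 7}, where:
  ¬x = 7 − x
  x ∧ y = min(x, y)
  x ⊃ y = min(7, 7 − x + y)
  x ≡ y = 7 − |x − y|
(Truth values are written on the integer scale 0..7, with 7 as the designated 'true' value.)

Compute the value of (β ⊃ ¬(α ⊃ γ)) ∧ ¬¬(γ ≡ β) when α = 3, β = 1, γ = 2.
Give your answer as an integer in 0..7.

α ⊃ γ = 3 ⊃ 2 = 6
¬(α ⊃ γ) = ¬6 = 1
β ⊃ ¬(α ⊃ γ) = 1 ⊃ 1 = 7
γ ≡ β = 2 ≡ 1 = 6
¬(γ ≡ β) = ¬6 = 1
¬¬(γ ≡ β) = ¬1 = 6
(β ⊃ ¬(α ⊃ γ)) ∧ ¬¬(γ ≡ β) = 7 ∧ 6 = 6

6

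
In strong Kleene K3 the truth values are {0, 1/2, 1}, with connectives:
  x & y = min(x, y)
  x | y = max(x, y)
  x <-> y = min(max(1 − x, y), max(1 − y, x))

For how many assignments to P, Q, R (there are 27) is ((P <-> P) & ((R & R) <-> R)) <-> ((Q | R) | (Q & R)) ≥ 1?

value 1: 8 assignments (counts)
value 1/2: 17 assignments
value 0: 2 assignments
So 8 of the 27 assignments meet the threshold.

8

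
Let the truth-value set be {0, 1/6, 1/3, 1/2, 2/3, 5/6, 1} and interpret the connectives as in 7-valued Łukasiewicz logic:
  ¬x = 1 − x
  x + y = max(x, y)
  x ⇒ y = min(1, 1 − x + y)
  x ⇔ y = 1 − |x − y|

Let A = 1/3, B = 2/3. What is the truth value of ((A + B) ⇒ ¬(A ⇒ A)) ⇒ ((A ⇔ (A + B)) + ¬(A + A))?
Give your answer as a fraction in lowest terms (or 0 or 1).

1

A + B = 1/3 + 2/3 = 2/3
A ⇒ A = 1/3 ⇒ 1/3 = 1
¬(A ⇒ A) = ¬1 = 0
(A + B) ⇒ ¬(A ⇒ A) = 2/3 ⇒ 0 = 1/3
A + B = 1/3 + 2/3 = 2/3
A ⇔ (A + B) = 1/3 ⇔ 2/3 = 2/3
A + A = 1/3 + 1/3 = 1/3
¬(A + A) = ¬1/3 = 2/3
(A ⇔ (A + B)) + ¬(A + A) = 2/3 + 2/3 = 2/3
((A + B) ⇒ ¬(A ⇒ A)) ⇒ ((A ⇔ (A + B)) + ¬(A + A)) = 1/3 ⇒ 2/3 = 1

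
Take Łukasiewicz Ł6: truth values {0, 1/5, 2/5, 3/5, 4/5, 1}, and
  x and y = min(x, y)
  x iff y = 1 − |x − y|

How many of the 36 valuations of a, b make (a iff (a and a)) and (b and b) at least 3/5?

18

value 1: 6 assignments (counts)
value 4/5: 6 assignments (counts)
value 3/5: 6 assignments (counts)
value 2/5: 6 assignments
value 1/5: 6 assignments
value 0: 6 assignments
So 18 of the 36 assignments meet the threshold.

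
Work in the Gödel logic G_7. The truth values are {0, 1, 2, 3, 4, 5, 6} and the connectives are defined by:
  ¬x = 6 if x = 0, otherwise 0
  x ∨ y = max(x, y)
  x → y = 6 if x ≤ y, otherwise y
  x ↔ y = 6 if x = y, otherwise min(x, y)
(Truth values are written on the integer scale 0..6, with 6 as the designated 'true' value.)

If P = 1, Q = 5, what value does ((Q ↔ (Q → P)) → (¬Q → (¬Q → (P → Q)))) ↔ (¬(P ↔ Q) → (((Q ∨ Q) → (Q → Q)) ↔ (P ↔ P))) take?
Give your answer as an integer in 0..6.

Q → P = 5 → 1 = 1
Q ↔ (Q → P) = 5 ↔ 1 = 1
¬Q = ¬5 = 0
¬Q = ¬5 = 0
P → Q = 1 → 5 = 6
¬Q → (P → Q) = 0 → 6 = 6
¬Q → (¬Q → (P → Q)) = 0 → 6 = 6
(Q ↔ (Q → P)) → (¬Q → (¬Q → (P → Q))) = 1 → 6 = 6
P ↔ Q = 1 ↔ 5 = 1
¬(P ↔ Q) = ¬1 = 0
Q ∨ Q = 5 ∨ 5 = 5
Q → Q = 5 → 5 = 6
(Q ∨ Q) → (Q → Q) = 5 → 6 = 6
P ↔ P = 1 ↔ 1 = 6
((Q ∨ Q) → (Q → Q)) ↔ (P ↔ P) = 6 ↔ 6 = 6
¬(P ↔ Q) → (((Q ∨ Q) → (Q → Q)) ↔ (P ↔ P)) = 0 → 6 = 6
((Q ↔ (Q → P)) → (¬Q → (¬Q → (P → Q)))) ↔ (¬(P ↔ Q) → (((Q ∨ Q) → (Q → Q)) ↔ (P ↔ P))) = 6 ↔ 6 = 6

6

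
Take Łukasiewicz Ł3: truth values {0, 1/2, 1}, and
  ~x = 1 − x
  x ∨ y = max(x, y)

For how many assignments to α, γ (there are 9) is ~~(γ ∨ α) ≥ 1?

α = 0, γ = 0 ↦ 0  <
α = 0, γ = 1/2 ↦ 1/2  <
α = 0, γ = 1 ↦ 1  ≥
α = 1/2, γ = 0 ↦ 1/2  <
α = 1/2, γ = 1/2 ↦ 1/2  <
α = 1/2, γ = 1 ↦ 1  ≥
α = 1, γ = 0 ↦ 1  ≥
α = 1, γ = 1/2 ↦ 1  ≥
α = 1, γ = 1 ↦ 1  ≥
So 5 of the 9 assignments meet the threshold.

5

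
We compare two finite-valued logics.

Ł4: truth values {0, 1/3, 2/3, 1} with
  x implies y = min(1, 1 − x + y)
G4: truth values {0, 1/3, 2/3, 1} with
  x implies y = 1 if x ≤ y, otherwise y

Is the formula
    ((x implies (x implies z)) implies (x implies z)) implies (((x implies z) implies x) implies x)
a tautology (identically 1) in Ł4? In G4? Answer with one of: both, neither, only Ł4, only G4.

only Ł4

In Ł4: every assignment gives 1 — tautology.
In G4: at x = 1/3, z = 0 the value is 1/3 — not a tautology.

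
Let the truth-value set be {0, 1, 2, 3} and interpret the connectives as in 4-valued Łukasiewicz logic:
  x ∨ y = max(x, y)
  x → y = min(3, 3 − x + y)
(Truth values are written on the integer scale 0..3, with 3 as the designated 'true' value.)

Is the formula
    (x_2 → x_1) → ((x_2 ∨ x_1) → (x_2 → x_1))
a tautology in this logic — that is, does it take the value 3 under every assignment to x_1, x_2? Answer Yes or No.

Yes

x_1 = 0, x_2 = 0 ↦ 3
x_1 = 0, x_2 = 1 ↦ 3
x_1 = 0, x_2 = 2 ↦ 3
x_1 = 0, x_2 = 3 ↦ 3
x_1 = 1, x_2 = 0 ↦ 3
x_1 = 1, x_2 = 1 ↦ 3
x_1 = 1, x_2 = 2 ↦ 3
x_1 = 1, x_2 = 3 ↦ 3
x_1 = 2, x_2 = 0 ↦ 3
x_1 = 2, x_2 = 1 ↦ 3
x_1 = 2, x_2 = 2 ↦ 3
x_1 = 2, x_2 = 3 ↦ 3
x_1 = 3, x_2 = 0 ↦ 3
x_1 = 3, x_2 = 1 ↦ 3
x_1 = 3, x_2 = 2 ↦ 3
x_1 = 3, x_2 = 3 ↦ 3
Every assignment gives a value ≥ 3.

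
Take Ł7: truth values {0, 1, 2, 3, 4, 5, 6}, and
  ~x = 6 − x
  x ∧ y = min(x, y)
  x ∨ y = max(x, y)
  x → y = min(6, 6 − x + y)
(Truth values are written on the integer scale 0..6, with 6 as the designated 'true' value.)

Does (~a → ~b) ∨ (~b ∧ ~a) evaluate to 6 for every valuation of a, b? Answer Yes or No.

Counterexample: take a = 0, b = 1.
~a = ~0 = 6
~b = ~1 = 5
~a → ~b = 6 → 5 = 5
~b = ~1 = 5
~a = ~0 = 6
~b ∧ ~a = 5 ∧ 6 = 5
(~a → ~b) ∨ (~b ∧ ~a) = 5 ∨ 5 = 5
This gives 5 ≠ 6.

No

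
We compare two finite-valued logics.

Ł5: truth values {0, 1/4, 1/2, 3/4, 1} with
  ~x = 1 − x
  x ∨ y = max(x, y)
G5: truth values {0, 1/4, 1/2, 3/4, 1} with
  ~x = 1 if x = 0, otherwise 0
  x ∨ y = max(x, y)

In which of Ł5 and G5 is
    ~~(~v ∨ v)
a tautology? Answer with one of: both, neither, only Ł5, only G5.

In Ł5: at v = 1/4 the value is 3/4 — not a tautology.
In G5: every assignment gives 1 — tautology.

only G5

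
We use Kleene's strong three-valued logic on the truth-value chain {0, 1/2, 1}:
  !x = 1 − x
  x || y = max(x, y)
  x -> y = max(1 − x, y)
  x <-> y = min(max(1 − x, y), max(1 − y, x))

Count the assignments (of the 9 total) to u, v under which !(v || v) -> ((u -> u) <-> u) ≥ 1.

5

u = 0, v = 0 ↦ 0  <
u = 0, v = 1/2 ↦ 1/2  <
u = 0, v = 1 ↦ 1  ≥
u = 1/2, v = 0 ↦ 1/2  <
u = 1/2, v = 1/2 ↦ 1/2  <
u = 1/2, v = 1 ↦ 1  ≥
u = 1, v = 0 ↦ 1  ≥
u = 1, v = 1/2 ↦ 1  ≥
u = 1, v = 1 ↦ 1  ≥
So 5 of the 9 assignments meet the threshold.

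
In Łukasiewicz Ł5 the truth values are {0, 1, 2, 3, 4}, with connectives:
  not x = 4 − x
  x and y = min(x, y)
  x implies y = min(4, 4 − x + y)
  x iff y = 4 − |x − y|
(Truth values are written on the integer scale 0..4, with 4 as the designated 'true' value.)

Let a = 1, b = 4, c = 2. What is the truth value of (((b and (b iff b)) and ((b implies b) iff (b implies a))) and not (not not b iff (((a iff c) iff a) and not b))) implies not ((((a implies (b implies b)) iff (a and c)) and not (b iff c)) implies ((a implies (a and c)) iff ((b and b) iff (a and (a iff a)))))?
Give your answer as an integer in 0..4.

b iff b = 4 iff 4 = 4
b and (b iff b) = 4 and 4 = 4
b implies b = 4 implies 4 = 4
b implies a = 4 implies 1 = 1
(b implies b) iff (b implies a) = 4 iff 1 = 1
(b and (b iff b)) and ((b implies b) iff (b implies a)) = 4 and 1 = 1
not b = not 4 = 0
not not b = not 0 = 4
a iff c = 1 iff 2 = 3
(a iff c) iff a = 3 iff 1 = 2
not b = not 4 = 0
((a iff c) iff a) and not b = 2 and 0 = 0
not not b iff (((a iff c) iff a) and not b) = 4 iff 0 = 0
not (not not b iff (((a iff c) iff a) and not b)) = not 0 = 4
((b and (b iff b)) and ((b implies b) iff (b implies a))) and not (not not b iff (((a iff c) iff a) and not b)) = 1 and 4 = 1
b implies b = 4 implies 4 = 4
a implies (b implies b) = 1 implies 4 = 4
a and c = 1 and 2 = 1
(a implies (b implies b)) iff (a and c) = 4 iff 1 = 1
b iff c = 4 iff 2 = 2
not (b iff c) = not 2 = 2
((a implies (b implies b)) iff (a and c)) and not (b iff c) = 1 and 2 = 1
a and c = 1 and 2 = 1
a implies (a and c) = 1 implies 1 = 4
b and b = 4 and 4 = 4
a iff a = 1 iff 1 = 4
a and (a iff a) = 1 and 4 = 1
(b and b) iff (a and (a iff a)) = 4 iff 1 = 1
(a implies (a and c)) iff ((b and b) iff (a and (a iff a))) = 4 iff 1 = 1
(((a implies (b implies b)) iff (a and c)) and not (b iff c)) implies ((a implies (a and c)) iff ((b and b) iff (a and (a iff a)))) = 1 implies 1 = 4
not ((((a implies (b implies b)) iff (a and c)) and not (b iff c)) implies ((a implies (a and c)) iff ((b and b) iff (a and (a iff a))))) = not 4 = 0
(((b and (b iff b)) and ((b implies b) iff (b implies a))) and not (not not b iff (((a iff c) iff a) and not b))) implies not ((((a implies (b implies b)) iff (a and c)) and not (b iff c)) implies ((a implies (a and c)) iff ((b and b) iff (a and (a iff a))))) = 1 implies 0 = 3

3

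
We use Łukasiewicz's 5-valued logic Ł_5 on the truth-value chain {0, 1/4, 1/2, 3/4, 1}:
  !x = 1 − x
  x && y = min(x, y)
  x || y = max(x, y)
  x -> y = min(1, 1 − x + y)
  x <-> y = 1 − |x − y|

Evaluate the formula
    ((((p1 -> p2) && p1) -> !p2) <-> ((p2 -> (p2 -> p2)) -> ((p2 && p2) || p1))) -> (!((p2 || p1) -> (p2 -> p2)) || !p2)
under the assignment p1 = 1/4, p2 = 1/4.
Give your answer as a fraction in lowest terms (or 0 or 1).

1

p1 -> p2 = 1/4 -> 1/4 = 1
(p1 -> p2) && p1 = 1 && 1/4 = 1/4
!p2 = !1/4 = 3/4
((p1 -> p2) && p1) -> !p2 = 1/4 -> 3/4 = 1
p2 -> p2 = 1/4 -> 1/4 = 1
p2 -> (p2 -> p2) = 1/4 -> 1 = 1
p2 && p2 = 1/4 && 1/4 = 1/4
(p2 && p2) || p1 = 1/4 || 1/4 = 1/4
(p2 -> (p2 -> p2)) -> ((p2 && p2) || p1) = 1 -> 1/4 = 1/4
(((p1 -> p2) && p1) -> !p2) <-> ((p2 -> (p2 -> p2)) -> ((p2 && p2) || p1)) = 1 <-> 1/4 = 1/4
p2 || p1 = 1/4 || 1/4 = 1/4
p2 -> p2 = 1/4 -> 1/4 = 1
(p2 || p1) -> (p2 -> p2) = 1/4 -> 1 = 1
!((p2 || p1) -> (p2 -> p2)) = !1 = 0
!p2 = !1/4 = 3/4
!((p2 || p1) -> (p2 -> p2)) || !p2 = 0 || 3/4 = 3/4
((((p1 -> p2) && p1) -> !p2) <-> ((p2 -> (p2 -> p2)) -> ((p2 && p2) || p1))) -> (!((p2 || p1) -> (p2 -> p2)) || !p2) = 1/4 -> 3/4 = 1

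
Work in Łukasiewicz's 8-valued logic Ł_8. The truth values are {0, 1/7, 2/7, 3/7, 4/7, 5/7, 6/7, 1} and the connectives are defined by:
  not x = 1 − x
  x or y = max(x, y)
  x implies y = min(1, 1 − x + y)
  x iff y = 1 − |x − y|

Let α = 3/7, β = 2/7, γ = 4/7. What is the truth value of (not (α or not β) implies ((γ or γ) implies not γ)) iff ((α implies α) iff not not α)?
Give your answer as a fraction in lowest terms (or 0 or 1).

not β = not 2/7 = 5/7
α or not β = 3/7 or 5/7 = 5/7
not (α or not β) = not 5/7 = 2/7
γ or γ = 4/7 or 4/7 = 4/7
not γ = not 4/7 = 3/7
(γ or γ) implies not γ = 4/7 implies 3/7 = 6/7
not (α or not β) implies ((γ or γ) implies not γ) = 2/7 implies 6/7 = 1
α implies α = 3/7 implies 3/7 = 1
not α = not 3/7 = 4/7
not not α = not 4/7 = 3/7
(α implies α) iff not not α = 1 iff 3/7 = 3/7
(not (α or not β) implies ((γ or γ) implies not γ)) iff ((α implies α) iff not not α) = 1 iff 3/7 = 3/7

3/7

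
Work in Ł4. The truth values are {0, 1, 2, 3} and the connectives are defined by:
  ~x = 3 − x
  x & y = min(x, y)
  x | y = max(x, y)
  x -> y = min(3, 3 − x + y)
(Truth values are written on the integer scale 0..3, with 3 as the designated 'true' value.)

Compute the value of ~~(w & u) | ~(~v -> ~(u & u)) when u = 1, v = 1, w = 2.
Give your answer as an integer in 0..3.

1

w & u = 2 & 1 = 1
~(w & u) = ~1 = 2
~~(w & u) = ~2 = 1
~v = ~1 = 2
u & u = 1 & 1 = 1
~(u & u) = ~1 = 2
~v -> ~(u & u) = 2 -> 2 = 3
~(~v -> ~(u & u)) = ~3 = 0
~~(w & u) | ~(~v -> ~(u & u)) = 1 | 0 = 1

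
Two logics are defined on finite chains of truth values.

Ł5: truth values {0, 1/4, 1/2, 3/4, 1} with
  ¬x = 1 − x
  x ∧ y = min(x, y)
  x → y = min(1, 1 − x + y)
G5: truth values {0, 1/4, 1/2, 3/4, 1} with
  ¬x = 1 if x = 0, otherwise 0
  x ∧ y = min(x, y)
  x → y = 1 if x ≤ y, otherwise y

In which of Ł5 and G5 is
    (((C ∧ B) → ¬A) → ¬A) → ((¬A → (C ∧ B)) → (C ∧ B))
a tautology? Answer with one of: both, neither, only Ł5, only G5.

only Ł5

In Ł5: every assignment gives 1 — tautology.
In G5: at A = 1/4, B = 1/4, C = 1/4 the value is 1/4 — not a tautology.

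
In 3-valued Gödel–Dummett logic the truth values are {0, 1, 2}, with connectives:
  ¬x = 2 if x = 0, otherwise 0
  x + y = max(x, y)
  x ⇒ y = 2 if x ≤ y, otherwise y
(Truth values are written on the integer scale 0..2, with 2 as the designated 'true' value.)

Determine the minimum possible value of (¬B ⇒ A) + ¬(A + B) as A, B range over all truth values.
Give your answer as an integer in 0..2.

Take A = 1, B = 0:
¬B = ¬0 = 2
¬B ⇒ A = 2 ⇒ 1 = 1
A + B = 1 + 0 = 1
¬(A + B) = ¬1 = 0
(¬B ⇒ A) + ¬(A + B) = 1 + 0 = 1
No assignment yields a value below 1, so this is the minimum.

1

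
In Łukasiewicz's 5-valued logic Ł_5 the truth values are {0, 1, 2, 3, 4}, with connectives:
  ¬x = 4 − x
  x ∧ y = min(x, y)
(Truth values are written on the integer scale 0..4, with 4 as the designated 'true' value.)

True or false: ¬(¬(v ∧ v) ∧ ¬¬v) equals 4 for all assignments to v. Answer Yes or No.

No

Counterexample: take v = 1.
v ∧ v = 1 ∧ 1 = 1
¬(v ∧ v) = ¬1 = 3
¬v = ¬1 = 3
¬¬v = ¬3 = 1
¬(v ∧ v) ∧ ¬¬v = 3 ∧ 1 = 1
¬(¬(v ∧ v) ∧ ¬¬v) = ¬1 = 3
This gives 3 ≠ 4.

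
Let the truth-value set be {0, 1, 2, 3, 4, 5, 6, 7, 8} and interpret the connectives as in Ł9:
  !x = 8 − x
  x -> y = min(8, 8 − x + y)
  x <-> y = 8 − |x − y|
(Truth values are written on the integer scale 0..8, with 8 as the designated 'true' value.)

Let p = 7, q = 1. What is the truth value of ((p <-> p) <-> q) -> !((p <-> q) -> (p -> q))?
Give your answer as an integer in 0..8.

p <-> p = 7 <-> 7 = 8
(p <-> p) <-> q = 8 <-> 1 = 1
p <-> q = 7 <-> 1 = 2
p -> q = 7 -> 1 = 2
(p <-> q) -> (p -> q) = 2 -> 2 = 8
!((p <-> q) -> (p -> q)) = !8 = 0
((p <-> p) <-> q) -> !((p <-> q) -> (p -> q)) = 1 -> 0 = 7

7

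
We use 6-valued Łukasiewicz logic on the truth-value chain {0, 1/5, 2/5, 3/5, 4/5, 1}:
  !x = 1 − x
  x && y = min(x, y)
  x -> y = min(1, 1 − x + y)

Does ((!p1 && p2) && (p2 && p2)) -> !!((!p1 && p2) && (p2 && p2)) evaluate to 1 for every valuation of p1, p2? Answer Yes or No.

At p1 = 4/5, p2 = 0, for instance:
!p1 = !4/5 = 1/5
!p1 && p2 = 1/5 && 0 = 0
p2 && p2 = 0 && 0 = 0
(!p1 && p2) && (p2 && p2) = 0 && 0 = 0
!((!p1 && p2) && (p2 && p2)) = !0 = 1
!!((!p1 && p2) && (p2 && p2)) = !1 = 0
((!p1 && p2) && (p2 && p2)) -> !!((!p1 && p2) && (p2 && p2)) = 0 -> 0 = 1
and checking the remaining 35 assignments likewise gives ≥ 1 in every case.

Yes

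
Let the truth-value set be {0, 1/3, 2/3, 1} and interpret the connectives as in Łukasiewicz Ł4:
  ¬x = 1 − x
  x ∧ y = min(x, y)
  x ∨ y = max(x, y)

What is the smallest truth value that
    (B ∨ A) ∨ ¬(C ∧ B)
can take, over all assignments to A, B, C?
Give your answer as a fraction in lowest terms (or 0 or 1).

2/3

Take A = 0, B = 1/3, C = 1/3:
B ∨ A = 1/3 ∨ 0 = 1/3
C ∧ B = 1/3 ∧ 1/3 = 1/3
¬(C ∧ B) = ¬1/3 = 2/3
(B ∨ A) ∨ ¬(C ∧ B) = 1/3 ∨ 2/3 = 2/3
No assignment yields a value below 2/3, so this is the minimum.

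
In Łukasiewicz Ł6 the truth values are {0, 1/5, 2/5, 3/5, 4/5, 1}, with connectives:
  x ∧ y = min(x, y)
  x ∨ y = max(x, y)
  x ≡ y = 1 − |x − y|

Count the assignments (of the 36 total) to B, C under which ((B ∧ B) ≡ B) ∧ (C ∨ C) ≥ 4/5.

value 1: 6 assignments (counts)
value 4/5: 6 assignments (counts)
value 3/5: 6 assignments
value 2/5: 6 assignments
value 1/5: 6 assignments
value 0: 6 assignments
So 12 of the 36 assignments meet the threshold.

12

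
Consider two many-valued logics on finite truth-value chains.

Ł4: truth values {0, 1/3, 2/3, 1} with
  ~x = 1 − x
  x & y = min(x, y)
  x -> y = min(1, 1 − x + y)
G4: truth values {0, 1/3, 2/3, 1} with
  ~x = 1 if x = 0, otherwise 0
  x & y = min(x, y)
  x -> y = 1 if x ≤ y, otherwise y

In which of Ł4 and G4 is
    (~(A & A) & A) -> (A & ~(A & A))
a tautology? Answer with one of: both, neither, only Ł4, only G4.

In Ł4: every assignment gives 1 — tautology.
In G4: every assignment gives 1 — tautology.

both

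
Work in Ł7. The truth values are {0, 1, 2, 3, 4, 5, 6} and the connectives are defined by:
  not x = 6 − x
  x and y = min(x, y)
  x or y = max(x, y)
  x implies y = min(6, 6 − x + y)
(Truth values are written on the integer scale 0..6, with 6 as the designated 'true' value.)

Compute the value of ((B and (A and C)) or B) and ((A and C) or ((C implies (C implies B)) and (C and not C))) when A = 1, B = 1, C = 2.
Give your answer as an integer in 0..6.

1

A and C = 1 and 2 = 1
B and (A and C) = 1 and 1 = 1
(B and (A and C)) or B = 1 or 1 = 1
A and C = 1 and 2 = 1
C implies B = 2 implies 1 = 5
C implies (C implies B) = 2 implies 5 = 6
not C = not 2 = 4
C and not C = 2 and 4 = 2
(C implies (C implies B)) and (C and not C) = 6 and 2 = 2
(A and C) or ((C implies (C implies B)) and (C and not C)) = 1 or 2 = 2
((B and (A and C)) or B) and ((A and C) or ((C implies (C implies B)) and (C and not C))) = 1 and 2 = 1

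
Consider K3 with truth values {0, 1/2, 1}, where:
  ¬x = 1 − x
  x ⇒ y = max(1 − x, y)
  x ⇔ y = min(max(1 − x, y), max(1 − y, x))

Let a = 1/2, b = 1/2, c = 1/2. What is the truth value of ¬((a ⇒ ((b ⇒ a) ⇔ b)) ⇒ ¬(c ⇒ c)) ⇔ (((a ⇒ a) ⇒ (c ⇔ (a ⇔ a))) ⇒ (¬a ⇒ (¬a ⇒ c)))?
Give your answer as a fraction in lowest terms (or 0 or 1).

1/2

b ⇒ a = 1/2 ⇒ 1/2 = 1/2
(b ⇒ a) ⇔ b = 1/2 ⇔ 1/2 = 1/2
a ⇒ ((b ⇒ a) ⇔ b) = 1/2 ⇒ 1/2 = 1/2
c ⇒ c = 1/2 ⇒ 1/2 = 1/2
¬(c ⇒ c) = ¬1/2 = 1/2
(a ⇒ ((b ⇒ a) ⇔ b)) ⇒ ¬(c ⇒ c) = 1/2 ⇒ 1/2 = 1/2
¬((a ⇒ ((b ⇒ a) ⇔ b)) ⇒ ¬(c ⇒ c)) = ¬1/2 = 1/2
a ⇒ a = 1/2 ⇒ 1/2 = 1/2
a ⇔ a = 1/2 ⇔ 1/2 = 1/2
c ⇔ (a ⇔ a) = 1/2 ⇔ 1/2 = 1/2
(a ⇒ a) ⇒ (c ⇔ (a ⇔ a)) = 1/2 ⇒ 1/2 = 1/2
¬a = ¬1/2 = 1/2
¬a = ¬1/2 = 1/2
¬a ⇒ c = 1/2 ⇒ 1/2 = 1/2
¬a ⇒ (¬a ⇒ c) = 1/2 ⇒ 1/2 = 1/2
((a ⇒ a) ⇒ (c ⇔ (a ⇔ a))) ⇒ (¬a ⇒ (¬a ⇒ c)) = 1/2 ⇒ 1/2 = 1/2
¬((a ⇒ ((b ⇒ a) ⇔ b)) ⇒ ¬(c ⇒ c)) ⇔ (((a ⇒ a) ⇒ (c ⇔ (a ⇔ a))) ⇒ (¬a ⇒ (¬a ⇒ c))) = 1/2 ⇔ 1/2 = 1/2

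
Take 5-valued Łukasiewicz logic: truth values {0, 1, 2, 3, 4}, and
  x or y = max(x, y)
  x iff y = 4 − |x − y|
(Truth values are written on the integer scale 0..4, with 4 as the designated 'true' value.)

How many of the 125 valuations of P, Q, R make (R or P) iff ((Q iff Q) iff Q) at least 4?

25

value 4: 25 assignments (counts)
value 3: 40 assignments
value 2: 30 assignments
value 1: 20 assignments
value 0: 10 assignments
So 25 of the 125 assignments meet the threshold.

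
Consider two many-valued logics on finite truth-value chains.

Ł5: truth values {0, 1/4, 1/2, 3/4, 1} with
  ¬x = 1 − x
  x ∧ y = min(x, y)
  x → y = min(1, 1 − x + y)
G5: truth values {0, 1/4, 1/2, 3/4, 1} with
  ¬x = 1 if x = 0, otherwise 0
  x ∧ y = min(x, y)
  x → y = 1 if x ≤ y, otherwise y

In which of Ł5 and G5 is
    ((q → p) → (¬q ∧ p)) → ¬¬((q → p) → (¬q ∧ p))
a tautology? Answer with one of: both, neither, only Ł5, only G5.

In Ł5: every assignment gives 1 — tautology.
In G5: every assignment gives 1 — tautology.

both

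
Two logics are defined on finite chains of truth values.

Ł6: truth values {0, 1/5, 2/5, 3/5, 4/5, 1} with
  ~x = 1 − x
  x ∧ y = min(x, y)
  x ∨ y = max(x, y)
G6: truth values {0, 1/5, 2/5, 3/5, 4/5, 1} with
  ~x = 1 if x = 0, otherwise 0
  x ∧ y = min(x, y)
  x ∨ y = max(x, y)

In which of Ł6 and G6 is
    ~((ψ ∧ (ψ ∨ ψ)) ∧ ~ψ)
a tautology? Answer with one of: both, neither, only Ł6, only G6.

In Ł6: at ψ = 1/5 the value is 4/5 — not a tautology.
In G6: every assignment gives 1 — tautology.

only G6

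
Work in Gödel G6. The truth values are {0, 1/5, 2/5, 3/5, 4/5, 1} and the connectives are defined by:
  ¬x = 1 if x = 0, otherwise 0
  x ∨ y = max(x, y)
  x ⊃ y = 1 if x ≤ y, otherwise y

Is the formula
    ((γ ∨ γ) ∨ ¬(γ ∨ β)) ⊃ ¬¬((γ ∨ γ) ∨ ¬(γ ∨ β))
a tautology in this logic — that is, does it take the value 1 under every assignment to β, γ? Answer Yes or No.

At β = 4/5, γ = 3/5, for instance:
γ ∨ γ = 3/5 ∨ 3/5 = 3/5
γ ∨ β = 3/5 ∨ 4/5 = 4/5
¬(γ ∨ β) = ¬4/5 = 0
(γ ∨ γ) ∨ ¬(γ ∨ β) = 3/5 ∨ 0 = 3/5
¬((γ ∨ γ) ∨ ¬(γ ∨ β)) = ¬3/5 = 0
¬¬((γ ∨ γ) ∨ ¬(γ ∨ β)) = ¬0 = 1
((γ ∨ γ) ∨ ¬(γ ∨ β)) ⊃ ¬¬((γ ∨ γ) ∨ ¬(γ ∨ β)) = 3/5 ⊃ 1 = 1
and checking the remaining 35 assignments likewise gives ≥ 1 in every case.

Yes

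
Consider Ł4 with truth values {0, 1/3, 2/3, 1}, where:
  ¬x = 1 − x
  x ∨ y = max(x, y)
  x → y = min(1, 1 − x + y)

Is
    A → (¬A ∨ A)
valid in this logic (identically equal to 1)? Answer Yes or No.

Yes

A = 0 ↦ 1
A = 1/3 ↦ 1
A = 2/3 ↦ 1
A = 1 ↦ 1
Every assignment gives a value ≥ 1.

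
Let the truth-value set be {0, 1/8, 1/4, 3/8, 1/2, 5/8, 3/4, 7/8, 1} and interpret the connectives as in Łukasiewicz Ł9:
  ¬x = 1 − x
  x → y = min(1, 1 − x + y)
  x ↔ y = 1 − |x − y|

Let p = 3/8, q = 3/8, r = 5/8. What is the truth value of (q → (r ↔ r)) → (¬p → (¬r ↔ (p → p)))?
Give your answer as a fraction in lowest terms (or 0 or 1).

3/4

r ↔ r = 5/8 ↔ 5/8 = 1
q → (r ↔ r) = 3/8 → 1 = 1
¬p = ¬3/8 = 5/8
¬r = ¬5/8 = 3/8
p → p = 3/8 → 3/8 = 1
¬r ↔ (p → p) = 3/8 ↔ 1 = 3/8
¬p → (¬r ↔ (p → p)) = 5/8 → 3/8 = 3/4
(q → (r ↔ r)) → (¬p → (¬r ↔ (p → p))) = 1 → 3/4 = 3/4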